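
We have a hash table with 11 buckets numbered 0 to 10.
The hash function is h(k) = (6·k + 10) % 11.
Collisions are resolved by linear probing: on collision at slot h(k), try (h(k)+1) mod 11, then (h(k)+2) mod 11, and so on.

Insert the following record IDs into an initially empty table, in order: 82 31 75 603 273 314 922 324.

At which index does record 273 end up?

1

82: h=7 → slot 7
31: h=9 → slot 9
75: h=9, probe 9,10 → slot 10
603: h=9, probe 9,10,0 → slot 0
273: h=9, probe 9,10,0,1 → slot 1
314: h=2 → slot 2
922: h=9, probe 9,10,0,1,2,3 → slot 3
324: h=7, probe 7,8 → slot 8
Table: [603, 273, 314, 922, ∅, ∅, ∅, 82, 324, 31, 75]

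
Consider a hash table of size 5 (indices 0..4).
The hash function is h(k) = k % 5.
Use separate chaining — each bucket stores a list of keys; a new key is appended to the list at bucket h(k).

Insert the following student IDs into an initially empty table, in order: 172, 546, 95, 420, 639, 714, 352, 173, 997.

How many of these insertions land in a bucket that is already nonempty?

4

172 → bucket 2
546 → bucket 1
95 → bucket 0
420 → bucket 0 (collision)
639 → bucket 4
714 → bucket 4 (collision)
352 → bucket 2 (collision)
173 → bucket 3
997 → bucket 2 (collision)
Final buckets:
0: 95 -> 420
1: 546
2: 172 -> 352 -> 997
3: 173
4: 639 -> 714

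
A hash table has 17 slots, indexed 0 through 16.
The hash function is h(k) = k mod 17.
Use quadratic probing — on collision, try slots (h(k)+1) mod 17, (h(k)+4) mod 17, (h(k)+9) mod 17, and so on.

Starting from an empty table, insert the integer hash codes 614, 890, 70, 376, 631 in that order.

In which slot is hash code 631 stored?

1

614: h=2 -> slot 2
890: h=6 -> slot 6
70: h=2, probe 2,3 -> slot 3
376: h=2, probe 2,3,6,11 -> slot 11
631: h=2, probe 2,3,6,11,1 -> slot 1
Table: [_, 631, 614, 70, _, _, 890, _, _, _, _, 376, _, _, _, _, _]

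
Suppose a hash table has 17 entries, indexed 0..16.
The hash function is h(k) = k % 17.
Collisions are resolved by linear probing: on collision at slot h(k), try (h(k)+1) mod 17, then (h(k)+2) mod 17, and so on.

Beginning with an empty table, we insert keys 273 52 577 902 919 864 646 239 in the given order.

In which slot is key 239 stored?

Insert 273: h=1, slot 1 empty => index 1.
Insert 52: h=1, slot 1 occupied => index 2.
Insert 577: h=16, slot 16 empty => index 16.
Insert 902: h=1, slots 1,2 occupied => index 3.
Insert 919: h=1, slots 1,2,3 occupied => index 4.
Insert 864: h=14, slot 14 empty => index 14.
Insert 646: h=0, slot 0 empty => index 0.
Insert 239: h=1, slots 1,2,3,4 occupied => index 5.
Table: [646, 273, 52, 902, 919, 239, —, —, —, —, —, —, —, —, 864, —, 577]

5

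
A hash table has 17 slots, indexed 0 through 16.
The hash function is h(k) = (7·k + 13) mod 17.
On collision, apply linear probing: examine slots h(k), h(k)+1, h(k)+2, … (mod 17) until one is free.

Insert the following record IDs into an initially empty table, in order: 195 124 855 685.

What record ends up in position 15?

195: h=1 → slot 1
124: h=14 → slot 14
855: h=14, probe 14,15 → slot 15
685: h=14, probe 14,15,16 → slot 16
Table: [—, 195, —, —, —, —, —, —, —, —, —, —, —, —, 124, 855, 685]

855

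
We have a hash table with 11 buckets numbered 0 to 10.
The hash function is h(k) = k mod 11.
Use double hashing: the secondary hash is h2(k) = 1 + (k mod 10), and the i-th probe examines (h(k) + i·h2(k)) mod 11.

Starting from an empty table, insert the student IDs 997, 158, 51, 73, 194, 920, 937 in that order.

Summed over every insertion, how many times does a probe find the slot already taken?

4

Insert 997: h=7, slot 7 empty => index 7.
Insert 158: h=4, slot 4 empty => index 4.
Insert 51: h=7, h2=2, slot 7 occupied => index 9.
Insert 73: h=7, h2=4, slot 7 occupied => index 0.
Insert 194: h=7, h2=5, slot 7 occupied => index 1.
Insert 920: h=7, h2=1, slot 7 occupied => index 8.
Insert 937: h=2, slot 2 empty => index 2.
Table: [73, 194, 937, -, 158, -, -, 997, 920, 51, -]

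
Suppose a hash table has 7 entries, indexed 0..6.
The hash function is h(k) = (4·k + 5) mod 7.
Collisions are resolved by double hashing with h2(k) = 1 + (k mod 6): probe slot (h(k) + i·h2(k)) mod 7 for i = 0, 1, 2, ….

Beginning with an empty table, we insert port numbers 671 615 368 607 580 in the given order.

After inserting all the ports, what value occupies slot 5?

Insert 671: h=1, slot 1 empty → index 1.
Insert 615: h=1, h2=4, slot 1 occupied → index 5.
Insert 368: h=0, slot 0 empty → index 0.
Insert 607: h=4, slot 4 empty → index 4.
Insert 580: h=1, h2=5, slot 1 occupied → index 6.
Table: [368, 671, ∅, ∅, 607, 615, 580]

615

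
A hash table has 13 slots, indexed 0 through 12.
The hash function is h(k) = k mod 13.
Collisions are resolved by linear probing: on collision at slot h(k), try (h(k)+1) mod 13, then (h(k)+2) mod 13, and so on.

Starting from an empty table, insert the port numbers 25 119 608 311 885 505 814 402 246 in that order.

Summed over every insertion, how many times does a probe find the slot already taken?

25: h=12 -> slot 12
119: h=2 -> slot 2
608: h=10 -> slot 10
311: h=12, probe 12,0 -> slot 0
885: h=1 -> slot 1
505: h=11 -> slot 11
814: h=8 -> slot 8
402: h=12, probe 12,0,1,2,3 -> slot 3
246: h=12, probe 12,0,1,2,3,4 -> slot 4
Table: [311, 885, 119, 402, 246, —, —, —, 814, —, 608, 505, 25]

10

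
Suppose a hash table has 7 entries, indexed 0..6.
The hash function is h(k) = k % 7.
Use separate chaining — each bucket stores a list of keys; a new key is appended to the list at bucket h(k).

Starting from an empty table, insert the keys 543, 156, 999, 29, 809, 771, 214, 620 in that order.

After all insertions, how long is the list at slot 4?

4

Insert 543: h=4, bucket 4 empty -> new chain.
Insert 156: h=2, bucket 2 empty -> new chain.
Insert 999: h=5, bucket 5 empty -> new chain.
Insert 29: h=1, bucket 1 empty -> new chain.
Insert 809: h=4, bucket 4 nonempty -> append to chain.
Insert 771: h=1, bucket 1 nonempty -> append to chain.
Insert 214: h=4, bucket 4 nonempty -> append to chain.
Insert 620: h=4, bucket 4 nonempty -> append to chain.
Final buckets:
0: _
1: 29 -> 771
2: 156
3: _
4: 543 -> 809 -> 214 -> 620
5: 999
6: _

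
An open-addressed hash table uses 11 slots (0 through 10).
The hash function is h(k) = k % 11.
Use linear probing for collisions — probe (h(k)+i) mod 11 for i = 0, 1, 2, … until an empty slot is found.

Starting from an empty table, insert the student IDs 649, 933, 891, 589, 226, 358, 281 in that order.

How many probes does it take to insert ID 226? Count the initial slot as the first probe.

2

Insert 649: h=0, slot 0 empty → index 0.
Insert 933: h=9, slot 9 empty → index 9.
Insert 891: h=0, slot 0 occupied → index 1.
Insert 589: h=6, slot 6 empty → index 6.
Insert 226: h=6, slot 6 occupied → index 7.
Insert 358: h=6, slots 6,7 occupied → index 8.
Insert 281: h=6, slots 6,7,8,9 occupied → index 10.
Table: [649, 891, -, -, -, -, 589, 226, 358, 933, 281]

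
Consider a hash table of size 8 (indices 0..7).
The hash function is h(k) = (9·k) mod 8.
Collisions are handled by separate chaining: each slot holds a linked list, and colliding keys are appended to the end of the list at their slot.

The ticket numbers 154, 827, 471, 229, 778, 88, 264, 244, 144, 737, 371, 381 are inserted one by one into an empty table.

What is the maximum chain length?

Insert 154: h=2, bucket 2 empty → new chain.
Insert 827: h=3, bucket 3 empty → new chain.
Insert 471: h=7, bucket 7 empty → new chain.
Insert 229: h=5, bucket 5 empty → new chain.
Insert 778: h=2, bucket 2 nonempty → append to chain.
Insert 88: h=0, bucket 0 empty → new chain.
Insert 264: h=0, bucket 0 nonempty → append to chain.
Insert 244: h=4, bucket 4 empty → new chain.
Insert 144: h=0, bucket 0 nonempty → append to chain.
Insert 737: h=1, bucket 1 empty → new chain.
Insert 371: h=3, bucket 3 nonempty → append to chain.
Insert 381: h=5, bucket 5 nonempty → append to chain.
Final buckets:
0: 88 -> 264 -> 144
1: 737
2: 154 -> 778
3: 827 -> 371
4: 244
5: 229 -> 381
6: ∅
7: 471

3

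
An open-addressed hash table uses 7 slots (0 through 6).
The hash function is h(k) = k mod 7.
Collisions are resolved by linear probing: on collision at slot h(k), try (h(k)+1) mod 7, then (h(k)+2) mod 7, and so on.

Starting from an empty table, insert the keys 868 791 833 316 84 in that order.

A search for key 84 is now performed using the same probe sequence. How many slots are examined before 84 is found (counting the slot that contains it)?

5

868: h=0 -> slot 0
791: h=0, probe 0,1 -> slot 1
833: h=0, probe 0,1,2 -> slot 2
316: h=1, probe 1,2,3 -> slot 3
84: h=0, probe 0,1,2,3,4 -> slot 4
Table: [868, 791, 833, 316, 84, -, -]
Lookup 84: h=0, probe 0,1,2,3,4 → found at 4.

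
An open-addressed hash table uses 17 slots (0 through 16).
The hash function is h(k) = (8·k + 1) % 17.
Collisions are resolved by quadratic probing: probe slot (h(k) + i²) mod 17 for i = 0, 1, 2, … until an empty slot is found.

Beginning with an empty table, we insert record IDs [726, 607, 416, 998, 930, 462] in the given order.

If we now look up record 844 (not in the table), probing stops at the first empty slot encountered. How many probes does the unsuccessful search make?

2

726 hashes to 12; slot 12 is free -> place at 12.
607 hashes to 12; 12 taken -> place at 13.
416 hashes to 14; slot 14 is free -> place at 14.
998 hashes to 12; 12,13 taken -> place at 16.
930 hashes to 12; 12,13,16 taken -> place at 4.
462 hashes to 8; slot 8 is free -> place at 8.
Table: [∅, ∅, ∅, ∅, 930, ∅, ∅, ∅, 462, ∅, ∅, ∅, 726, 607, 416, ∅, 998]
Lookup 844: h=4, probe 4,5 → slot 5 empty, not found.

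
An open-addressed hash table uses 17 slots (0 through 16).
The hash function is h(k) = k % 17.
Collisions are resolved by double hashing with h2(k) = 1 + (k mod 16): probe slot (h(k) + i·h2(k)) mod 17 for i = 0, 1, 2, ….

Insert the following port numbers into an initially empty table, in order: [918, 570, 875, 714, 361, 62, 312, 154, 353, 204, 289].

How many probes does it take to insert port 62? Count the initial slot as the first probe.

Insert 918: h=0, slot 0 empty → index 0.
Insert 570: h=9, slot 9 empty → index 9.
Insert 875: h=8, slot 8 empty → index 8.
Insert 714: h=0, h2=11, slot 0 occupied → index 11.
Insert 361: h=4, slot 4 empty → index 4.
Insert 62: h=11, h2=15, slots 11,9 occupied → index 7.
Insert 312: h=6, slot 6 empty → index 6.
Insert 154: h=1, slot 1 empty → index 1.
Insert 353: h=13, slot 13 empty → index 13.
Insert 204: h=0, h2=13, slots 0,13,9 occupied → index 5.
Insert 289: h=0, h2=2, slot 0 occupied → index 2.
Table: [918, 154, 289, ∅, 361, 204, 312, 62, 875, 570, ∅, 714, ∅, 353, ∅, ∅, ∅]

3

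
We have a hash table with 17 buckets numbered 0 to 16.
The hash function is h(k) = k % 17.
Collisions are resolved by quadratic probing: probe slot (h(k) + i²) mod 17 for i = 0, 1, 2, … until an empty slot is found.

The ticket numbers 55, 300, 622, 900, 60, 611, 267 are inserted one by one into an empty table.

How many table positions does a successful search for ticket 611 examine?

2

55: h=4 -> slot 4
300: h=11 -> slot 11
622: h=10 -> slot 10
900: h=16 -> slot 16
60: h=9 -> slot 9
611: h=16, probe 16,0 -> slot 0
267: h=12 -> slot 12
Table: [611, -, -, -, 55, -, -, -, -, 60, 622, 300, 267, -, -, -, 900]
Lookup 611: h=16, probe 16,0 → found at 0.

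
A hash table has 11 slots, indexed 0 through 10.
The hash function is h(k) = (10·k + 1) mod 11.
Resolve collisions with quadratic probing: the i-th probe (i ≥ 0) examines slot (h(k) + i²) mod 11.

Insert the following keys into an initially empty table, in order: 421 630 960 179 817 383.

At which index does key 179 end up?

7

Insert 421: h=9, slot 9 empty -> index 9.
Insert 630: h=9, slot 9 occupied -> index 10.
Insert 960: h=9, slots 9,10 occupied -> index 2.
Insert 179: h=9, slots 9,10,2 occupied -> index 7.
Insert 817: h=9, slots 9,10,2,7 occupied -> index 3.
Insert 383: h=3, slot 3 occupied -> index 4.
Table: [., ., 960, 817, 383, ., ., 179, ., 421, 630]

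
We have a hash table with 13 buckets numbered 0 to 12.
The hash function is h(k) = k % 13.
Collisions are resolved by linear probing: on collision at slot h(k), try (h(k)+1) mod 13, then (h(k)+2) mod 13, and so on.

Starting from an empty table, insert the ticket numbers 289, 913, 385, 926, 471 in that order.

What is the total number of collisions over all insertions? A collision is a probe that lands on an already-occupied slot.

6

289: h=3 → slot 3
913: h=3, probe 3,4 → slot 4
385: h=8 → slot 8
926: h=3, probe 3,4,5 → slot 5
471: h=3, probe 3,4,5,6 → slot 6
Table: [—, —, —, 289, 913, 926, 471, —, 385, —, —, —, —]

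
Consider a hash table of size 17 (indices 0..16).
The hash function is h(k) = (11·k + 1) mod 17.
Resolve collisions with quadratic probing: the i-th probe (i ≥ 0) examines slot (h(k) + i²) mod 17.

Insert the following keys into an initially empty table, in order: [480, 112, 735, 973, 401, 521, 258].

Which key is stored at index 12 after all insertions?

480: h=11 → slot 11
112: h=9 → slot 9
735: h=11, probe 11,12 → slot 12
973: h=11, probe 11,12,15 → slot 15
401: h=9, probe 9,10 → slot 10
521: h=3 → slot 3
258: h=0 → slot 0
Table: [258, -, -, 521, -, -, -, -, -, 112, 401, 480, 735, -, -, 973, -]

735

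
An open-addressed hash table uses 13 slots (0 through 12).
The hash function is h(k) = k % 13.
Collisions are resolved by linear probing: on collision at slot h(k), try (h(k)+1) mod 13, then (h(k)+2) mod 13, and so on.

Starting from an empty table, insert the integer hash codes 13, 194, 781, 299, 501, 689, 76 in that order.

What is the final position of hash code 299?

Insert 13: h=0, slot 0 empty -> index 0.
Insert 194: h=12, slot 12 empty -> index 12.
Insert 781: h=1, slot 1 empty -> index 1.
Insert 299: h=0, slots 0,1 occupied -> index 2.
Insert 501: h=7, slot 7 empty -> index 7.
Insert 689: h=0, slots 0,1,2 occupied -> index 3.
Insert 76: h=11, slot 11 empty -> index 11.
Table: [13, 781, 299, 689, _, _, _, 501, _, _, _, 76, 194]

2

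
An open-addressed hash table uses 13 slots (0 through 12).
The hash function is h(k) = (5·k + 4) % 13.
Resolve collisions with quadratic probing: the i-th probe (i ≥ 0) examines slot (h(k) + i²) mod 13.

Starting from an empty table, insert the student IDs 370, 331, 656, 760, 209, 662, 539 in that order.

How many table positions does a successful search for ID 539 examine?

5

370: h=8 => slot 8
331: h=8, probe 8,9 => slot 9
656: h=8, probe 8,9,12 => slot 12
760: h=8, probe 8,9,12,4 => slot 4
209: h=9, probe 9,10 => slot 10
662: h=12, probe 12,0 => slot 0
539: h=8, probe 8,9,12,4,11 => slot 11
Table: [662, -, -, -, 760, -, -, -, 370, 331, 209, 539, 656]
Lookup 539: h=8, probe 8,9,12,4,11 → found at 11.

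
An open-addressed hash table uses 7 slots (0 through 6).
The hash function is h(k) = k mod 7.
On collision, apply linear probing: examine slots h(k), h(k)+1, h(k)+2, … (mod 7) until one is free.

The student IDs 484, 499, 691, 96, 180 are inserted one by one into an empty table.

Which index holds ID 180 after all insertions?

0

484: h=1 => slot 1
499: h=2 => slot 2
691: h=5 => slot 5
96: h=5, probe 5,6 => slot 6
180: h=5, probe 5,6,0 => slot 0
Table: [180, 484, 499, -, -, 691, 96]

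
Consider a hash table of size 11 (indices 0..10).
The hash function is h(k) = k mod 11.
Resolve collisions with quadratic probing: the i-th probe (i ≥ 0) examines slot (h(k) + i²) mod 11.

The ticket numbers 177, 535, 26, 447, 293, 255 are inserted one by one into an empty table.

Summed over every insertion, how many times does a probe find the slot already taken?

3

Insert 177: h=1, slot 1 empty -> index 1.
Insert 535: h=7, slot 7 empty -> index 7.
Insert 26: h=4, slot 4 empty -> index 4.
Insert 447: h=7, slot 7 occupied -> index 8.
Insert 293: h=7, slots 7,8 occupied -> index 0.
Insert 255: h=2, slot 2 empty -> index 2.
Table: [293, 177, 255, —, 26, —, —, 535, 447, —, —]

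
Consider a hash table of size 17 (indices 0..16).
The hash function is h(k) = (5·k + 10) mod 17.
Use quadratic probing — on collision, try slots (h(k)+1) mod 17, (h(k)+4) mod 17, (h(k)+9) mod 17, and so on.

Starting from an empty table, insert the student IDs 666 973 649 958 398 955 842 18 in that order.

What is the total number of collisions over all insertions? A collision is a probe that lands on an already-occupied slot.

Insert 666: h=8, slot 8 empty => index 8.
Insert 973: h=13, slot 13 empty => index 13.
Insert 649: h=8, slot 8 occupied => index 9.
Insert 958: h=6, slot 6 empty => index 6.
Insert 398: h=11, slot 11 empty => index 11.
Insert 955: h=8, slots 8,9 occupied => index 12.
Insert 842: h=4, slot 4 empty => index 4.
Insert 18: h=15, slot 15 empty => index 15.
Table: [—, —, —, —, 842, —, 958, —, 666, 649, —, 398, 955, 973, —, 18, —]

3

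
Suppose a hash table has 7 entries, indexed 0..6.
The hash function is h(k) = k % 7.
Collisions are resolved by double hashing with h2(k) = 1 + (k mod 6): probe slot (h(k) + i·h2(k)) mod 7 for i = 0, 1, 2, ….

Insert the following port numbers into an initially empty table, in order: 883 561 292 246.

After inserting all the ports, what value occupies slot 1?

883

883: h=1 -> slot 1
561: h=1, h2=4, probe 1,5 -> slot 5
292: h=5, h2=5, probe 5,3 -> slot 3
246: h=1, h2=1, probe 1,2 -> slot 2
Table: [_, 883, 246, 292, _, 561, _]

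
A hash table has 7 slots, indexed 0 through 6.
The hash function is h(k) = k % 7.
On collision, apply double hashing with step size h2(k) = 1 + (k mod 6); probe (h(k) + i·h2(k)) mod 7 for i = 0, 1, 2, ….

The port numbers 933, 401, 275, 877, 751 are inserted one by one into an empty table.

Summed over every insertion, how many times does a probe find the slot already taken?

6

933 hashes to 2; slot 2 is free => place at 2.
401 hashes to 2, h2=6; 2 taken => place at 1.
275 hashes to 2, h2=6; 2,1 taken => place at 0.
877 hashes to 2, h2=2; 2 taken => place at 4.
751 hashes to 2, h2=2; 2,4 taken => place at 6.
Table: [275, 401, 933, —, 877, —, 751]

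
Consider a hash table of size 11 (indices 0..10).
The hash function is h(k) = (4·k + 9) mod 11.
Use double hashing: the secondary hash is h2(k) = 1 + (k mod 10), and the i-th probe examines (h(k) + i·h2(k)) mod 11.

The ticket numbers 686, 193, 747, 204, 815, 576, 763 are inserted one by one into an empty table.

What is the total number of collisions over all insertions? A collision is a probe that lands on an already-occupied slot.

Insert 686: h=3, slot 3 empty => index 3.
Insert 193: h=0, slot 0 empty => index 0.
Insert 747: h=5, slot 5 empty => index 5.
Insert 204: h=0, h2=5, slots 0,5 occupied => index 10.
Insert 815: h=2, slot 2 empty => index 2.
Insert 576: h=3, h2=7, slots 3,10 occupied => index 6.
Insert 763: h=3, h2=4, slot 3 occupied => index 7.
Table: [193, _, 815, 686, _, 747, 576, 763, _, _, 204]

5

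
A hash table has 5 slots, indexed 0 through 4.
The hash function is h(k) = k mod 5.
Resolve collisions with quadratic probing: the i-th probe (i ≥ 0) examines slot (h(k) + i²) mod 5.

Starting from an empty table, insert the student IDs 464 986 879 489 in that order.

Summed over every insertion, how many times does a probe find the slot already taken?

464 hashes to 4; slot 4 is free => place at 4.
986 hashes to 1; slot 1 is free => place at 1.
879 hashes to 4; 4 taken => place at 0.
489 hashes to 4; 4,0 taken => place at 3.
Table: [879, 986, ., 489, 464]

3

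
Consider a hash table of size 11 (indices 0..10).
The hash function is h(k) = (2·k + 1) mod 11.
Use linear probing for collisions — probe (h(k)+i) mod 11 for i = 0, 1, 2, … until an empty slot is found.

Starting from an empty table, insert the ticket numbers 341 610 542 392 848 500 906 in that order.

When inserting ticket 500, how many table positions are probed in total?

Insert 341: h=1, slot 1 empty -> index 1.
Insert 610: h=0, slot 0 empty -> index 0.
Insert 542: h=7, slot 7 empty -> index 7.
Insert 392: h=4, slot 4 empty -> index 4.
Insert 848: h=3, slot 3 empty -> index 3.
Insert 500: h=0, slots 0,1 occupied -> index 2.
Insert 906: h=9, slot 9 empty -> index 9.
Table: [610, 341, 500, 848, 392, ∅, ∅, 542, ∅, 906, ∅]

3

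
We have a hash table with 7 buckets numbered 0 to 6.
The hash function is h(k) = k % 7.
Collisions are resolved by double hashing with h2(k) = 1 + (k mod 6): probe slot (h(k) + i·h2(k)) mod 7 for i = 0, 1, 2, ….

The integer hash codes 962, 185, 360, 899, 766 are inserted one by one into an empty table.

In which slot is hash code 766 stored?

962 hashes to 3; slot 3 is free -> place at 3.
185 hashes to 3, h2=6; 3 taken -> place at 2.
360 hashes to 3, h2=1; 3 taken -> place at 4.
899 hashes to 3, h2=6; 3,2 taken -> place at 1.
766 hashes to 3, h2=5; 3,1 taken -> place at 6.
Table: [—, 899, 185, 962, 360, —, 766]

6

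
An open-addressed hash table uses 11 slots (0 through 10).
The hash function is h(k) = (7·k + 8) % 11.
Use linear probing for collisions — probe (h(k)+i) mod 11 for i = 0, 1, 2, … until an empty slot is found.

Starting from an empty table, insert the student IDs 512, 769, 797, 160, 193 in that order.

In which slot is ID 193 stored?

512 hashes to 6; slot 6 is free => place at 6.
769 hashes to 1; slot 1 is free => place at 1.
797 hashes to 10; slot 10 is free => place at 10.
160 hashes to 6; 6 taken => place at 7.
193 hashes to 6; 6,7 taken => place at 8.
Table: [_, 769, _, _, _, _, 512, 160, 193, _, 797]

8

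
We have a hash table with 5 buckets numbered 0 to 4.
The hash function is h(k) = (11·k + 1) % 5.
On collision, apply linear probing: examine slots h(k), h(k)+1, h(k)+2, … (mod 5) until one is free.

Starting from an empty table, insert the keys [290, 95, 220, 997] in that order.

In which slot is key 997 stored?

4

290 hashes to 1; slot 1 is free → place at 1.
95 hashes to 1; 1 taken → place at 2.
220 hashes to 1; 1,2 taken → place at 3.
997 hashes to 3; 3 taken → place at 4.
Table: [_, 290, 95, 220, 997]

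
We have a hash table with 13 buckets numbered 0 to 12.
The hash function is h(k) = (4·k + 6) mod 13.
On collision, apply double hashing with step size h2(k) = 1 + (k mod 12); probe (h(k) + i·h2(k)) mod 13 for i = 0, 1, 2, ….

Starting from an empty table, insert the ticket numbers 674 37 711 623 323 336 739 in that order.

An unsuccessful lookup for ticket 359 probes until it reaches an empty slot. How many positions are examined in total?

Insert 674: h=11, slot 11 empty -> index 11.
Insert 37: h=11, h2=2, slot 11 occupied -> index 0.
Insert 711: h=3, slot 3 empty -> index 3.
Insert 623: h=2, slot 2 empty -> index 2.
Insert 323: h=11, h2=12, slot 11 occupied -> index 10.
Insert 336: h=11, h2=1, slot 11 occupied -> index 12.
Insert 739: h=11, h2=8, slot 11 occupied -> index 6.
Table: [37, —, 623, 711, —, —, 739, —, —, —, 323, 674, 336]
Lookup 359: h=12, h2=12, probe 12,11,10,9 → slot 9 empty, not found.

4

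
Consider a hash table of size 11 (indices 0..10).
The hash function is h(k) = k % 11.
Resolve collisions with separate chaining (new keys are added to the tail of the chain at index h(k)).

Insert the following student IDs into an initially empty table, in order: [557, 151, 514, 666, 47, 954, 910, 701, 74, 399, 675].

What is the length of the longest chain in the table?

6

Insert 557: h=7, bucket 7 empty -> new chain.
Insert 151: h=8, bucket 8 empty -> new chain.
Insert 514: h=8, bucket 8 nonempty -> append to chain.
Insert 666: h=6, bucket 6 empty -> new chain.
Insert 47: h=3, bucket 3 empty -> new chain.
Insert 954: h=8, bucket 8 nonempty -> append to chain.
Insert 910: h=8, bucket 8 nonempty -> append to chain.
Insert 701: h=8, bucket 8 nonempty -> append to chain.
Insert 74: h=8, bucket 8 nonempty -> append to chain.
Insert 399: h=3, bucket 3 nonempty -> append to chain.
Insert 675: h=4, bucket 4 empty -> new chain.
Final buckets:
0: ∅
1: ∅
2: ∅
3: 47 -> 399
4: 675
5: ∅
6: 666
7: 557
8: 151 -> 514 -> 954 -> 910 -> 701 -> 74
9: ∅
10: ∅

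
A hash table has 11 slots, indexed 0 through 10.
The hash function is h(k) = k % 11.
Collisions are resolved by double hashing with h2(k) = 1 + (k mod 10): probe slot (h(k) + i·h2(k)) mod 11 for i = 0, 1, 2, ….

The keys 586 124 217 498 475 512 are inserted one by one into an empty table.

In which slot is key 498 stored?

1

586 hashes to 3; slot 3 is free => place at 3.
124 hashes to 3, h2=5; 3 taken => place at 8.
217 hashes to 8, h2=8; 8 taken => place at 5.
498 hashes to 3, h2=9; 3 taken => place at 1.
475 hashes to 2; slot 2 is free => place at 2.
512 hashes to 6; slot 6 is free => place at 6.
Table: [., 498, 475, 586, ., 217, 512, ., 124, ., .]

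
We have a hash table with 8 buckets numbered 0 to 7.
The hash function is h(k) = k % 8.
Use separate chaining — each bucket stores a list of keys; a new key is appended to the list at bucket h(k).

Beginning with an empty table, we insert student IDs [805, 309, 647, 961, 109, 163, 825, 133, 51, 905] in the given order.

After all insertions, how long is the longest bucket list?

4

805 -> bucket 5
309 -> bucket 5 (collision)
647 -> bucket 7
961 -> bucket 1
109 -> bucket 5 (collision)
163 -> bucket 3
825 -> bucket 1 (collision)
133 -> bucket 5 (collision)
51 -> bucket 3 (collision)
905 -> bucket 1 (collision)
Final buckets:
0: .
1: 961 -> 825 -> 905
2: .
3: 163 -> 51
4: .
5: 805 -> 309 -> 109 -> 133
6: .
7: 647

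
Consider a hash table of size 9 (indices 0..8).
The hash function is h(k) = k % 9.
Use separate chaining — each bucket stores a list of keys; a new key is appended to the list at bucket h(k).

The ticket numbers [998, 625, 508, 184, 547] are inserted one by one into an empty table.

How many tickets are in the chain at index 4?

998 → bucket 8
625 → bucket 4
508 → bucket 4 (collision)
184 → bucket 4 (collision)
547 → bucket 7
Final buckets:
0: _
1: _
2: _
3: _
4: 625 -> 508 -> 184
5: _
6: _
7: 547
8: 998

3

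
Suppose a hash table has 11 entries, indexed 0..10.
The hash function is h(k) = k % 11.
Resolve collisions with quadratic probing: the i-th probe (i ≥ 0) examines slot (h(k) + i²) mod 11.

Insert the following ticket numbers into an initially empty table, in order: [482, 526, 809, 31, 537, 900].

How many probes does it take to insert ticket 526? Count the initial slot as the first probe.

482 hashes to 9; slot 9 is free => place at 9.
526 hashes to 9; 9 taken => place at 10.
809 hashes to 6; slot 6 is free => place at 6.
31 hashes to 9; 9,10 taken => place at 2.
537 hashes to 9; 9,10,2 taken => place at 7.
900 hashes to 9; 9,10,2,7 taken => place at 3.
Table: [-, -, 31, 900, -, -, 809, 537, -, 482, 526]

2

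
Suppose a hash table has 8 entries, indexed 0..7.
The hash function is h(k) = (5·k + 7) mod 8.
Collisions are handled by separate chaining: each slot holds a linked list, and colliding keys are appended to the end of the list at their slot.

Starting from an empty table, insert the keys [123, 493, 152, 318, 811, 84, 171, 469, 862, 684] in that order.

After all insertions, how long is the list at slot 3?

Insert 123: h=6, bucket 6 empty → new chain.
Insert 493: h=0, bucket 0 empty → new chain.
Insert 152: h=7, bucket 7 empty → new chain.
Insert 318: h=5, bucket 5 empty → new chain.
Insert 811: h=6, bucket 6 nonempty → append to chain.
Insert 84: h=3, bucket 3 empty → new chain.
Insert 171: h=6, bucket 6 nonempty → append to chain.
Insert 469: h=0, bucket 0 nonempty → append to chain.
Insert 862: h=5, bucket 5 nonempty → append to chain.
Insert 684: h=3, bucket 3 nonempty → append to chain.
Final buckets:
0: 493 -> 469
1: ∅
2: ∅
3: 84 -> 684
4: ∅
5: 318 -> 862
6: 123 -> 811 -> 171
7: 152

2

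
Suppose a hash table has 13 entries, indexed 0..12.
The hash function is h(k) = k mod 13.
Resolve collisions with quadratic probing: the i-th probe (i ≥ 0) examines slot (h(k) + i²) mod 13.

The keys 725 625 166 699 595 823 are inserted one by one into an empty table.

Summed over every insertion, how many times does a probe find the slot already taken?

8

725 hashes to 10; slot 10 is free -> place at 10.
625 hashes to 1; slot 1 is free -> place at 1.
166 hashes to 10; 10 taken -> place at 11.
699 hashes to 10; 10,11,1 taken -> place at 6.
595 hashes to 10; 10,11,1,6 taken -> place at 0.
823 hashes to 4; slot 4 is free -> place at 4.
Table: [595, 625, _, _, 823, _, 699, _, _, _, 725, 166, _]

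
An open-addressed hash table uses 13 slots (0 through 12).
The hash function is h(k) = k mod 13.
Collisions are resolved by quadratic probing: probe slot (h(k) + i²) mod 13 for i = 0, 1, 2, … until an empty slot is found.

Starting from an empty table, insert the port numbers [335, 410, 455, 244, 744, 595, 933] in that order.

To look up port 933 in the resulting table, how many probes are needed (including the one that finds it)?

335: h=10 => slot 10
410: h=7 => slot 7
455: h=0 => slot 0
244: h=10, probe 10,11 => slot 11
744: h=3 => slot 3
595: h=10, probe 10,11,1 => slot 1
933: h=10, probe 10,11,1,6 => slot 6
Table: [455, 595, ., 744, ., ., 933, 410, ., ., 335, 244, .]
Lookup 933: h=10, probe 10,11,1,6 → found at 6.

4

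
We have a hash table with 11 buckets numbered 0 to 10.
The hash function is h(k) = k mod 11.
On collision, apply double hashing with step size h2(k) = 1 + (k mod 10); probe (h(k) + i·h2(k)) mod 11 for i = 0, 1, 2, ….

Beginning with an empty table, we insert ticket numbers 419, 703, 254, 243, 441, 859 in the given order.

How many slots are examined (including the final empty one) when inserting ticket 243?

2

419 hashes to 1; slot 1 is free → place at 1.
703 hashes to 10; slot 10 is free → place at 10.
254 hashes to 1, h2=5; 1 taken → place at 6.
243 hashes to 1, h2=4; 1 taken → place at 5.
441 hashes to 1, h2=2; 1 taken → place at 3.
859 hashes to 1, h2=10; 1 taken → place at 0.
Table: [859, 419, -, 441, -, 243, 254, -, -, -, 703]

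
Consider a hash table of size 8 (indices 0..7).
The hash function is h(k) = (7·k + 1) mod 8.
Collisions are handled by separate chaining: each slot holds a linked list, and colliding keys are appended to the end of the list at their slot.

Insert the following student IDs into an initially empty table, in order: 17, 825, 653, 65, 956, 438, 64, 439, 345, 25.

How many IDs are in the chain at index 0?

5

Insert 17: h=0, bucket 0 empty → new chain.
Insert 825: h=0, bucket 0 nonempty → append to chain.
Insert 653: h=4, bucket 4 empty → new chain.
Insert 65: h=0, bucket 0 nonempty → append to chain.
Insert 956: h=5, bucket 5 empty → new chain.
Insert 438: h=3, bucket 3 empty → new chain.
Insert 64: h=1, bucket 1 empty → new chain.
Insert 439: h=2, bucket 2 empty → new chain.
Insert 345: h=0, bucket 0 nonempty → append to chain.
Insert 25: h=0, bucket 0 nonempty → append to chain.
Final buckets:
0: 17 -> 825 -> 65 -> 345 -> 25
1: 64
2: 439
3: 438
4: 653
5: 956
6: _
7: _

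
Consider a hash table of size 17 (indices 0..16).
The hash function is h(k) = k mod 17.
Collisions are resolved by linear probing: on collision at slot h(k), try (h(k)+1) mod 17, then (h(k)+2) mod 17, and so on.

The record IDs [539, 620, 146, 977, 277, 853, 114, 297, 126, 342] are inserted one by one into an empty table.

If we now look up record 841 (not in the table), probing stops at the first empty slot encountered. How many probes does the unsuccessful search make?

539 hashes to 12; slot 12 is free => place at 12.
620 hashes to 8; slot 8 is free => place at 8.
146 hashes to 10; slot 10 is free => place at 10.
977 hashes to 8; 8 taken => place at 9.
277 hashes to 5; slot 5 is free => place at 5.
853 hashes to 3; slot 3 is free => place at 3.
114 hashes to 12; 12 taken => place at 13.
297 hashes to 8; 8,9,10 taken => place at 11.
126 hashes to 7; slot 7 is free => place at 7.
342 hashes to 2; slot 2 is free => place at 2.
Table: [-, -, 342, 853, -, 277, -, 126, 620, 977, 146, 297, 539, 114, -, -, -]
Lookup 841: h=8, probe 8,9,10,11,12,13,14 → slot 14 empty, not found.

7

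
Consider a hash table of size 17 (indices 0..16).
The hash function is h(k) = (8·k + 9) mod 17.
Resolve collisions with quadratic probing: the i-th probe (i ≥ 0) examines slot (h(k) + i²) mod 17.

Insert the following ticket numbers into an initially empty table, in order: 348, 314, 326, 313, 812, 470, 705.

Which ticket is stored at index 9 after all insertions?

705

Insert 348: h=5, slot 5 empty → index 5.
Insert 314: h=5, slot 5 occupied → index 6.
Insert 326: h=16, slot 16 empty → index 16.
Insert 313: h=14, slot 14 empty → index 14.
Insert 812: h=11, slot 11 empty → index 11.
Insert 470: h=12, slot 12 empty → index 12.
Insert 705: h=5, slots 5,6 occupied → index 9.
Table: [_, _, _, _, _, 348, 314, _, _, 705, _, 812, 470, _, 313, _, 326]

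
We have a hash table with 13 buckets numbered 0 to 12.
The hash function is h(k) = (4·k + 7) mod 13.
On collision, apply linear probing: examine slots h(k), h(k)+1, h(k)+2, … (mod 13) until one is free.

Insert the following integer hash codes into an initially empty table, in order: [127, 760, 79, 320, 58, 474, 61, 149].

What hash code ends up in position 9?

127: h=8 → slot 8
760: h=5 → slot 5
79: h=11 → slot 11
320: h=0 → slot 0
58: h=5, probe 5,6 → slot 6
474: h=5, probe 5,6,7 → slot 7
61: h=4 → slot 4
149: h=5, probe 5,6,7,8,9 → slot 9
Table: [320, _, _, _, 61, 760, 58, 474, 127, 149, _, 79, _]

149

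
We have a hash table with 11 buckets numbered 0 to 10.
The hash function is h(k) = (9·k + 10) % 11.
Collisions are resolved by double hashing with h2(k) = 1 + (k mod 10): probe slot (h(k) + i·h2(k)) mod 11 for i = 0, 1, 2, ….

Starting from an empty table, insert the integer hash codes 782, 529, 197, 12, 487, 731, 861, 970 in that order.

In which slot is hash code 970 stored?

Insert 782: h=8, slot 8 empty → index 8.
Insert 529: h=8, h2=10, slot 8 occupied → index 7.
Insert 197: h=1, slot 1 empty → index 1.
Insert 12: h=8, h2=3, slot 8 occupied → index 0.
Insert 487: h=4, slot 4 empty → index 4.
Insert 731: h=0, h2=2, slot 0 occupied → index 2.
Insert 861: h=4, h2=2, slot 4 occupied → index 6.
Insert 970: h=6, h2=1, slots 6,7,8 occupied → index 9.
Table: [12, 197, 731, _, 487, _, 861, 529, 782, 970, _]

9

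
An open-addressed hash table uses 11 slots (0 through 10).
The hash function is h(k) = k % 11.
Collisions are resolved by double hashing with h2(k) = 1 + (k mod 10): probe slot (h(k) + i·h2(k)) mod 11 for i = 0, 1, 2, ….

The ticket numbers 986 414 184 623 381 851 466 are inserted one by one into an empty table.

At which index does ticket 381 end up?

9

986: h=7 → slot 7
414: h=7, h2=5, probe 7,1 → slot 1
184: h=8 → slot 8
623: h=7, h2=4, probe 7,0 → slot 0
381: h=7, h2=2, probe 7,9 → slot 9
851: h=4 → slot 4
466: h=4, h2=7, probe 4,0,7,3 → slot 3
Table: [623, 414, ∅, 466, 851, ∅, ∅, 986, 184, 381, ∅]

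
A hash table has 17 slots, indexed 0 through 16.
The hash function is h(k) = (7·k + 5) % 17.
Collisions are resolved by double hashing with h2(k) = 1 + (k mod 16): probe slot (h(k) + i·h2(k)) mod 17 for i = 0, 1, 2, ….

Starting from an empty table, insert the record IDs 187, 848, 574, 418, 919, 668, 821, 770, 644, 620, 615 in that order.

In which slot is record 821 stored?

Insert 187: h=5, slot 5 empty => index 5.
Insert 848: h=8, slot 8 empty => index 8.
Insert 574: h=11, slot 11 empty => index 11.
Insert 418: h=7, slot 7 empty => index 7.
Insert 919: h=12, slot 12 empty => index 12.
Insert 668: h=6, slot 6 empty => index 6.
Insert 821: h=6, h2=6, slots 6,12 occupied => index 1.
Insert 770: h=6, h2=3, slot 6 occupied => index 9.
Insert 644: h=8, h2=5, slot 8 occupied => index 13.
Insert 620: h=10, slot 10 empty => index 10.
Insert 615: h=9, h2=8, slot 9 occupied => index 0.
Table: [615, 821, ∅, ∅, ∅, 187, 668, 418, 848, 770, 620, 574, 919, 644, ∅, ∅, ∅]

1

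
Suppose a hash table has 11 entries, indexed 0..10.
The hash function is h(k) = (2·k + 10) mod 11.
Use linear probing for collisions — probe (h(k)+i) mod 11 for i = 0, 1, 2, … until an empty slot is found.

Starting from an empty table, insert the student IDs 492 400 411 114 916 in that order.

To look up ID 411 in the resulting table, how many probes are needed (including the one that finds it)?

2

492: h=4 => slot 4
400: h=7 => slot 7
411: h=7, probe 7,8 => slot 8
114: h=7, probe 7,8,9 => slot 9
916: h=5 => slot 5
Table: [∅, ∅, ∅, ∅, 492, 916, ∅, 400, 411, 114, ∅]
Lookup 411: h=7, probe 7,8 → found at 8.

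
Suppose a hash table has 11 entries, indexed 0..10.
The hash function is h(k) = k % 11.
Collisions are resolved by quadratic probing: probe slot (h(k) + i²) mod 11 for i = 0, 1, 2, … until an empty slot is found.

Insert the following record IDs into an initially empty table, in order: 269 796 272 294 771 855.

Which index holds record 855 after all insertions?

6

269 hashes to 5; slot 5 is free → place at 5.
796 hashes to 4; slot 4 is free → place at 4.
272 hashes to 8; slot 8 is free → place at 8.
294 hashes to 8; 8 taken → place at 9.
771 hashes to 1; slot 1 is free → place at 1.
855 hashes to 8; 8,9,1 taken → place at 6.
Table: [∅, 771, ∅, ∅, 796, 269, 855, ∅, 272, 294, ∅]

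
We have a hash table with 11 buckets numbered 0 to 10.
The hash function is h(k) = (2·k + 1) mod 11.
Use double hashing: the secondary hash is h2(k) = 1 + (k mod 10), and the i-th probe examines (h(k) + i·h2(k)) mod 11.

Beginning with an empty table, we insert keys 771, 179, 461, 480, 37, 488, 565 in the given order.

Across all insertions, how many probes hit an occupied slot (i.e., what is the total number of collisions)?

771 hashes to 3; slot 3 is free → place at 3.
179 hashes to 7; slot 7 is free → place at 7.
461 hashes to 10; slot 10 is free → place at 10.
480 hashes to 4; slot 4 is free → place at 4.
37 hashes to 9; slot 9 is free → place at 9.
488 hashes to 9, h2=9; 9,7 taken → place at 5.
565 hashes to 9, h2=6; 9,4,10,5 taken → place at 0.
Table: [565, ., ., 771, 480, 488, ., 179, ., 37, 461]

6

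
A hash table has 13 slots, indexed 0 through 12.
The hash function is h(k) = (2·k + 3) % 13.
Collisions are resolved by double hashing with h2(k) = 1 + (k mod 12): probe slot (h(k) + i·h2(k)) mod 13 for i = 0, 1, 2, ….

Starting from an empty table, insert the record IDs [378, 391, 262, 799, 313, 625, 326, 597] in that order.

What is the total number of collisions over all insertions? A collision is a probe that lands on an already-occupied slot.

378: h=5 -> slot 5
391: h=5, h2=8, probe 5,0 -> slot 0
262: h=7 -> slot 7
799: h=2 -> slot 2
313: h=5, h2=2, probe 5,7,9 -> slot 9
625: h=5, h2=2, probe 5,7,9,11 -> slot 11
326: h=5, h2=3, probe 5,8 -> slot 8
597: h=1 -> slot 1
Table: [391, 597, 799, _, _, 378, _, 262, 326, 313, _, 625, _]

7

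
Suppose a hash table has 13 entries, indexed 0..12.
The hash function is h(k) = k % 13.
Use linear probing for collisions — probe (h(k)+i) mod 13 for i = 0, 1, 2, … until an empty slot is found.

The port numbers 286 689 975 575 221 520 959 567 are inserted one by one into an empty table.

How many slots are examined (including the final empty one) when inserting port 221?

286: h=0 => slot 0
689: h=0, probe 0,1 => slot 1
975: h=0, probe 0,1,2 => slot 2
575: h=3 => slot 3
221: h=0, probe 0,1,2,3,4 => slot 4
520: h=0, probe 0,1,2,3,4,5 => slot 5
959: h=10 => slot 10
567: h=8 => slot 8
Table: [286, 689, 975, 575, 221, 520, ∅, ∅, 567, ∅, 959, ∅, ∅]

5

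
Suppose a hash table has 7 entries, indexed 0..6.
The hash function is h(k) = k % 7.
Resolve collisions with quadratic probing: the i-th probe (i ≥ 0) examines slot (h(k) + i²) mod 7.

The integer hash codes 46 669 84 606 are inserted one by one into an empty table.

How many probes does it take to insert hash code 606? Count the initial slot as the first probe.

46 hashes to 4; slot 4 is free → place at 4.
669 hashes to 4; 4 taken → place at 5.
84 hashes to 0; slot 0 is free → place at 0.
606 hashes to 4; 4,5 taken → place at 1.
Table: [84, 606, ., ., 46, 669, .]

3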